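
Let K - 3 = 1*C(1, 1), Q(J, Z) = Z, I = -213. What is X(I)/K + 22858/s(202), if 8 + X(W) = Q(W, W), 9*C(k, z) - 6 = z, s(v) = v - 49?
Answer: 27815/306 ≈ 90.899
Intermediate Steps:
s(v) = -49 + v
C(k, z) = ⅔ + z/9
K = 34/9 (K = 3 + 1*(⅔ + (⅑)*1) = 3 + 1*(⅔ + ⅑) = 3 + 1*(7/9) = 3 + 7/9 = 34/9 ≈ 3.7778)
X(W) = -8 + W
X(I)/K + 22858/s(202) = (-8 - 213)/(34/9) + 22858/(-49 + 202) = -221*9/34 + 22858/153 = -117/2 + 22858*(1/153) = -117/2 + 22858/153 = 27815/306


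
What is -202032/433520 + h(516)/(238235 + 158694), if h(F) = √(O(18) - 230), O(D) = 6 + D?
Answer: -12627/27095 + I*√206/396929 ≈ -0.46603 + 3.6159e-5*I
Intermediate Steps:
h(F) = I*√206 (h(F) = √((6 + 18) - 230) = √(24 - 230) = √(-206) = I*√206)
-202032/433520 + h(516)/(238235 + 158694) = -202032/433520 + (I*√206)/(238235 + 158694) = -202032*1/433520 + (I*√206)/396929 = -12627/27095 + (I*√206)*(1/396929) = -12627/27095 + I*√206/396929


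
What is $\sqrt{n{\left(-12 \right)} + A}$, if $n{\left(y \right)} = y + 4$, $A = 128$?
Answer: $2 \sqrt{30} \approx 10.954$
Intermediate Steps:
$n{\left(y \right)} = 4 + y$
$\sqrt{n{\left(-12 \right)} + A} = \sqrt{\left(4 - 12\right) + 128} = \sqrt{-8 + 128} = \sqrt{120} = 2 \sqrt{30}$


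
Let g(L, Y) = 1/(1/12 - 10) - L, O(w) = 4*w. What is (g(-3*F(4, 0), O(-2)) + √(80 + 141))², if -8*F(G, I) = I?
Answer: 3129725/14161 - 24*√221/119 ≈ 218.01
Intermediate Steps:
F(G, I) = -I/8
g(L, Y) = -12/119 - L (g(L, Y) = 1/(1/12 - 10) - L = 1/(-119/12) - L = -12/119 - L)
(g(-3*F(4, 0), O(-2)) + √(80 + 141))² = ((-12/119 - (-3)*(-⅛*0)) + √(80 + 141))² = ((-12/119 - (-3)*0) + √221)² = ((-12/119 - 1*0) + √221)² = ((-12/119 + 0) + √221)² = (-12/119 + √221)²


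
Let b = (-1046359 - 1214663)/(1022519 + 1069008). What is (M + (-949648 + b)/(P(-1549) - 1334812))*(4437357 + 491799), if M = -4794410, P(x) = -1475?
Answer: -22016568626448939020553744/931626780083 ≈ -2.3632e+13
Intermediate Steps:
b = -2261022/2091527 ≈ -1.0810
(M + (-949648 + b)/(P(-1549) - 1334812))*(4437357 + 491799) = (-4794410 + (-949648 - 2261022/2091527)/(-1475 - 1334812))*(4437357 + 491799) = (-4794410 - 1986216693518/2091527/(-1336287))*4929156 = (-4794410 - 1986216693518/2091527*(-1/1336287))*4929156 = (-4794410 + 1986216693518/2794880340249)*4929156 = -13399800265876514572/2794880340249*4929156 = -22016568626448939020553744/931626780083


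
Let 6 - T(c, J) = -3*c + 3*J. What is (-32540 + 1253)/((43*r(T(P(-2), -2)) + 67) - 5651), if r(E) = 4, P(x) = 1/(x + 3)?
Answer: 10429/1804 ≈ 5.7810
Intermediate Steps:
P(x) = 1/(3 + x)
T(c, J) = 6 - 3*J + 3*c (T(c, J) = 6 - (-3*c + 3*J) = 6 + (-3*J + 3*c) = 6 - 3*J + 3*c)
(-32540 + 1253)/((43*r(T(P(-2), -2)) + 67) - 5651) = (-32540 + 1253)/((43*4 + 67) - 5651) = -31287/((172 + 67) - 5651) = -31287/(239 - 5651) = -31287/(-5412) = -31287*(-1/5412) = 10429/1804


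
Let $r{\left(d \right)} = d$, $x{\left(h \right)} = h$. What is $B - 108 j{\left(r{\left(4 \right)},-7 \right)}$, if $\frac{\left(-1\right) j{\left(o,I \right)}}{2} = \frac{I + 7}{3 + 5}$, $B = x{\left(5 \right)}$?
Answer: $5$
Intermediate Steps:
$B = 5$
$j{\left(o,I \right)} = - \frac{7}{4} - \frac{I}{4}$ ($j{\left(o,I \right)} = - 2 \frac{I + 7}{3 + 5} = - 2 \frac{7 + I}{8} = - 2 \left(7 + I\right) \frac{1}{8} = - 2 \left(\frac{7}{8} + \frac{I}{8}\right) = - \frac{7}{4} - \frac{I}{4}$)
$B - 108 j{\left(r{\left(4 \right)},-7 \right)} = 5 - 108 \left(- \frac{7}{4} - - \frac{7}{4}\right) = 5 - 108 \left(- \frac{7}{4} + \frac{7}{4}\right) = 5 - 0 = 5 + 0 = 5$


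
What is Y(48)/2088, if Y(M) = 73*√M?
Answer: 73*√3/522 ≈ 0.24222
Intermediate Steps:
Y(48)/2088 = (73*√48)/2088 = (73*(4*√3))*(1/2088) = (292*√3)*(1/2088) = 73*√3/522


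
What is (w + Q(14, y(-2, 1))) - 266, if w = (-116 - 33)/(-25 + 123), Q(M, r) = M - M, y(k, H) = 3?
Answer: -26217/98 ≈ -267.52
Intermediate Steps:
Q(M, r) = 0
w = -149/98 ≈ -1.5204
(w + Q(14, y(-2, 1))) - 266 = (-149/98 + 0) - 266 = -149/98 - 266 = -26217/98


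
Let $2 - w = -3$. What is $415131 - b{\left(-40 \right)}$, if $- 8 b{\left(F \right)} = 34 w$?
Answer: $\frac{1660609}{4} \approx 4.1515 \cdot 10^{5}$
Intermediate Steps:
$w = 5$ ($w = 2 - -3 = 2 + 3 = 5$)
$b{\left(F \right)} = - \frac{85}{4}$ ($b{\left(F \right)} = - \frac{34 \cdot 5}{8} = \left(- \frac{1}{8}\right) 170 = - \frac{85}{4}$)
$415131 - b{\left(-40 \right)} = 415131 - - \frac{85}{4} = 415131 + \frac{85}{4} = \frac{1660609}{4}$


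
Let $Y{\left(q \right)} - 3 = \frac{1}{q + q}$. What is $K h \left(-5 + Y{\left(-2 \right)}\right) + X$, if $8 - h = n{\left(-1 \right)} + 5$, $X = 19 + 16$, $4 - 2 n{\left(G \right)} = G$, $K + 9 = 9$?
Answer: $35$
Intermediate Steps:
$K = 0$ ($K = -9 + 9 = 0$)
$Y{\left(q \right)} = 3 + \frac{1}{2 q}$ ($Y{\left(q \right)} = 3 + \frac{1}{q + q} = 3 + \frac{1}{2 q}$)
$n{\left(G \right)} = 2 - \frac{G}{2}$
$X = 35$
$h = \frac{1}{2}$ ($h = 8 - \left(\left(2 - - \frac{1}{2}\right) + 5\right) = 8 - \left(\left(2 + \frac{1}{2}\right) + 5\right) = 8 - \left(\frac{5}{2} + 5\right) = 8 - \frac{15}{2} = \frac{1}{2} \approx 0.5$)
$K h \left(-5 + Y{\left(-2 \right)}\right) + X = 0 \frac{-5 + \left(3 + \frac{1}{2 \left(-2\right)}\right)}{2} + 35 = 0 \frac{-5 + \left(3 + \frac{1}{2} \left(- \frac{1}{2}\right)\right)}{2} + 35 = 0 \frac{-5 + \left(3 - \frac{1}{4}\right)}{2} + 35 = 0 \frac{-5 + \frac{11}{4}}{2} + 35 = 0 \cdot \frac{1}{2} \left(- \frac{9}{4}\right) + 35 = 0 \left(- \frac{9}{8}\right) + 35 = 0 + 35 = 35$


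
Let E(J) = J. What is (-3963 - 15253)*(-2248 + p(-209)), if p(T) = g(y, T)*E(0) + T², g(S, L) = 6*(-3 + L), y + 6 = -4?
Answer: -796176528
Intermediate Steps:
y = -10 (y = -6 - 4 = -10)
g(S, L) = -18 + 6*L
p(T) = T² (p(T) = (-18 + 6*T)*0 + T² = 0 + T² = T²)
(-3963 - 15253)*(-2248 + p(-209)) = (-3963 - 15253)*(-2248 + (-209)²) = -19216*(-2248 + 43681) = -19216*41433 = -796176528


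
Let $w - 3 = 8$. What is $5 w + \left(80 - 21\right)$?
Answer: $114$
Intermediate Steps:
$w = 11$ ($w = 3 + 8 = 11$)
$5 w + \left(80 - 21\right) = 5 \cdot 11 + \left(80 - 21\right) = 55 + 59 = 114$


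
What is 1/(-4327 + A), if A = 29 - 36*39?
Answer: -1/5702 ≈ -0.00017538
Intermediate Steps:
A = -1375 (A = 29 - 1404 = -1375)
1/(-4327 + A) = 1/(-4327 - 1375) = 1/(-5702) = -1/5702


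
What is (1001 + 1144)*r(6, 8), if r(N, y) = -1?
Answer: -2145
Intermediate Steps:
(1001 + 1144)*r(6, 8) = (1001 + 1144)*(-1) = 2145*(-1) = -2145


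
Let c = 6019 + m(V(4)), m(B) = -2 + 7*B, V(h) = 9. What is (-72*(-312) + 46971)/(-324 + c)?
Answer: 69435/5756 ≈ 12.063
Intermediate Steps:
c = 6080 (c = 6019 + (-2 + 7*9) = 6019 + (-2 + 63) = 6019 + 61 = 6080)
(-72*(-312) + 46971)/(-324 + c) = (-72*(-312) + 46971)/(-324 + 6080) = (22464 + 46971)/5756 = 69435*(1/5756) = 69435/5756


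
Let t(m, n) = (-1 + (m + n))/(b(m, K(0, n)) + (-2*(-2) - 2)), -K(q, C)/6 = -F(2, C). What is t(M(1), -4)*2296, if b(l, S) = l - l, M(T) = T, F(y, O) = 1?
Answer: -4592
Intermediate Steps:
K(q, C) = 6 (K(q, C) = -(-6) = -6*(-1) = 6)
b(l, S) = 0
t(m, n) = -1/2 + m/2 + n/2 (t(m, n) = (-1 + (m + n))/(0 + (-2*(-2) - 2)) = (-1 + m + n)/(0 + (4 - 2)) = (-1 + m + n)/(0 + 2) = (-1 + m + n)/2 = (-1 + m + n)*(1/2) = -1/2 + m/2 + n/2)
t(M(1), -4)*2296 = (-1/2 + (1/2)*1 + (1/2)*(-4))*2296 = (-1/2 + 1/2 - 2)*2296 = -2*2296 = -4592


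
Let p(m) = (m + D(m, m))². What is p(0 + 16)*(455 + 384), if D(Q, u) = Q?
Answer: 859136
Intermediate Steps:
p(m) = 4*m² (p(m) = (m + m)² = (2*m)² = 4*m²)
p(0 + 16)*(455 + 384) = (4*(0 + 16)²)*(455 + 384) = (4*16²)*839 = (4*256)*839 = 1024*839 = 859136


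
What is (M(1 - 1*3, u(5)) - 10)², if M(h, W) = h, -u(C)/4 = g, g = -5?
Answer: 144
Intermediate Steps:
u(C) = 20 (u(C) = -4*(-5) = 20)
(M(1 - 1*3, u(5)) - 10)² = ((1 - 1*3) - 10)² = ((1 - 3) - 10)² = (-2 - 10)² = (-12)² = 144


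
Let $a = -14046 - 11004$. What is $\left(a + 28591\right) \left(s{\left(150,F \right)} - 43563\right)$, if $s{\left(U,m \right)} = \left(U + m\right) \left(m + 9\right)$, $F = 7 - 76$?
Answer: $-171465843$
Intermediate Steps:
$F = -69$
$s{\left(U,m \right)} = \left(9 + m\right) \left(U + m\right)$ ($s{\left(U,m \right)} = \left(U + m\right) \left(9 + m\right) = \left(9 + m\right) \left(U + m\right)$)
$a = -25050$
$\left(a + 28591\right) \left(s{\left(150,F \right)} - 43563\right) = \left(-25050 + 28591\right) \left(\left(\left(-69\right)^{2} + 9 \cdot 150 + 9 \left(-69\right) + 150 \left(-69\right)\right) - 43563\right) = 3541 \left(\left(4761 + 1350 - 621 - 10350\right) - 43563\right) = 3541 \left(-4860 - 43563\right) = 3541 \left(-48423\right) = -171465843$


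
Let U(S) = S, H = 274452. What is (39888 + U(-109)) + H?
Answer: 314231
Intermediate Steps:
(39888 + U(-109)) + H = (39888 - 109) + 274452 = 39779 + 274452 = 314231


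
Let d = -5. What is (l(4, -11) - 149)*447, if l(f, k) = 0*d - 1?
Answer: -67050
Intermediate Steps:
l(f, k) = -1 (l(f, k) = 0*(-5) - 1 = 0 - 1 = -1)
(l(4, -11) - 149)*447 = (-1 - 149)*447 = -150*447 = -67050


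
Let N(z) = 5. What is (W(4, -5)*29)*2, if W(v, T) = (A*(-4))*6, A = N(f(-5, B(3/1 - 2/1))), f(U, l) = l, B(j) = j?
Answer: -6960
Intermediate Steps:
A = 5
W(v, T) = -120 (W(v, T) = (5*(-4))*6 = -20*6 = -120)
(W(4, -5)*29)*2 = -120*29*2 = -3480*2 = -6960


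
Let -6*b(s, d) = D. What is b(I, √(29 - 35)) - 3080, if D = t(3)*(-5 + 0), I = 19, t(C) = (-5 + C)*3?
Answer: -3085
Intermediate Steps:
t(C) = -15 + 3*C
D = 30 (D = (-15 + 3*3)*(-5 + 0) = (-15 + 9)*(-5) = -6*(-5) = 30)
b(s, d) = -5 (b(s, d) = -⅙*30 = -5)
b(I, √(29 - 35)) - 3080 = -5 - 3080 = -3085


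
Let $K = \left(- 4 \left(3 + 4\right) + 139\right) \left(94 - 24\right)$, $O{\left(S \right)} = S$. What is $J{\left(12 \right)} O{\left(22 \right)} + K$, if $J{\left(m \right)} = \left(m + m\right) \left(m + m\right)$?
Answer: $20442$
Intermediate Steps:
$J{\left(m \right)} = 4 m^{2}$ ($J{\left(m \right)} = 2 m 2 m = 4 m^{2}$)
$K = 7770$ ($K = \left(\left(-4\right) 7 + 139\right) \left(94 + \left(-25 + 1\right)\right) = \left(-28 + 139\right) \left(94 - 24\right) = 111 \cdot 70 = 7770$)
$J{\left(12 \right)} O{\left(22 \right)} + K = 4 \cdot 12^{2} \cdot 22 + 7770 = 4 \cdot 144 \cdot 22 + 7770 = 576 \cdot 22 + 7770 = 12672 + 7770 = 20442$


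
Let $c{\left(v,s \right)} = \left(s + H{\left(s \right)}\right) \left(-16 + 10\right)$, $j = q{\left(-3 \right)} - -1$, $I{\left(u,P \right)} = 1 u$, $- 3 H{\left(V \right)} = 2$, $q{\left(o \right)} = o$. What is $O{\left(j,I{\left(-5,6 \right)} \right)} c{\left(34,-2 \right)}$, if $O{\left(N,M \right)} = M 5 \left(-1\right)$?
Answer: $400$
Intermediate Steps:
$H{\left(V \right)} = - \frac{2}{3}$ ($H{\left(V \right)} = \left(- \frac{1}{3}\right) 2 = - \frac{2}{3}$)
$I{\left(u,P \right)} = u$
$j = -2$ ($j = -3 - -1 = -3 + 1 = -2$)
$c{\left(v,s \right)} = 4 - 6 s$ ($c{\left(v,s \right)} = \left(s - \frac{2}{3}\right) \left(-16 + 10\right) = \left(- \frac{2}{3} + s\right) \left(-6\right) = 4 - 6 s$)
$O{\left(N,M \right)} = - 5 M$ ($O{\left(N,M \right)} = 5 M \left(-1\right) = - 5 M$)
$O{\left(j,I{\left(-5,6 \right)} \right)} c{\left(34,-2 \right)} = \left(-5\right) \left(-5\right) \left(4 - -12\right) = 25 \left(4 + 12\right) = 25 \cdot 16 = 400$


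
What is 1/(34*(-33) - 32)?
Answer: -1/1154 ≈ -0.00086655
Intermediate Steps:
1/(34*(-33) - 32) = 1/(-1122 - 32) = 1/(-1154) = -1/1154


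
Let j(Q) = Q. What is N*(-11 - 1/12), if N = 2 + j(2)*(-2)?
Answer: 133/6 ≈ 22.167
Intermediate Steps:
N = -2 (N = 2 + 2*(-2) = 2 - 4 = -2)
N*(-11 - 1/12) = -2*(-11 - 1/12) = -2*(-133/12) = 133/6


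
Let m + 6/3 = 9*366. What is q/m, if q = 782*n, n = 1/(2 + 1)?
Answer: 391/4938 ≈ 0.079182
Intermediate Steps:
n = 1/3 ≈ 0.33333
m = 3292 (m = -2 + 9*366 = -2 + 3294 = 3292)
q = 782/3 (q = 782*(1/3) = 782/3 ≈ 260.67)
q/m = (782/3)/3292 = (782/3)*(1/3292) = 391/4938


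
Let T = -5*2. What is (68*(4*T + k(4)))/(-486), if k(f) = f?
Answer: 136/27 ≈ 5.0370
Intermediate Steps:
T = -10
(68*(4*T + k(4)))/(-486) = (68*(4*(-10) + 4))/(-486) = (68*(-40 + 4))*(-1/486) = (68*(-36))*(-1/486) = -2448*(-1/486) = 136/27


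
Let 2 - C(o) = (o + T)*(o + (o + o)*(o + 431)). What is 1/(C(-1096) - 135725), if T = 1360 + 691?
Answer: -1/1391173443 ≈ -7.1882e-10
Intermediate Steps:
T = 2051
C(o) = 2 - (2051 + o)*(o + 2*o*(431 + o)) (C(o) = 2 - (o + 2051)*(o + (o + o)*(o + 431)) = 2 - (2051 + o)*(o + (2*o)*(431 + o)) = 2 - (2051 + o)*(o + 2*o*(431 + o)))
1/(C(-1096) - 135725) = 1/((2 - 1770013*(-1096) - 4965*(-1096)² - 2*(-1096)³) - 135725) = 1/((2 + 1939934248 - 4965*1201216 - 2*(-1316532736)) - 135725) = 1/((2 + 1939934248 - 5964037440 + 2633065472) - 135725) = 1/(-1391037718 - 135725) = 1/(-1391173443) = -1/1391173443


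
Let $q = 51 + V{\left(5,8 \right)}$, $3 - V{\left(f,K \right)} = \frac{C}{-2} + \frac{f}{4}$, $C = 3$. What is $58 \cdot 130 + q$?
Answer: $\frac{30377}{4} \approx 7594.3$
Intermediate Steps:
$V{\left(f,K \right)} = \frac{9}{2} - \frac{f}{4}$ ($V{\left(f,K \right)} = 3 - \left(\frac{3}{-2} + \frac{f}{4}\right) = 3 - \left(3 \left(- \frac{1}{2}\right) + f \frac{1}{4}\right) = 3 - \left(- \frac{3}{2} + \frac{f}{4}\right) = \frac{9}{2} - \frac{f}{4}$)
$q = \frac{217}{4}$ ($q = 51 + \left(\frac{9}{2} - \frac{5}{4}\right) = 51 + \frac{13}{4} = \frac{217}{4} \approx 54.25$)
$58 \cdot 130 + q = 58 \cdot 130 + \frac{217}{4} = 7540 + \frac{217}{4} = \frac{30377}{4}$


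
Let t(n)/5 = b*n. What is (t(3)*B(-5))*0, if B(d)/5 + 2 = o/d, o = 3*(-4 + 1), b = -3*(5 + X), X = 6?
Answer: 0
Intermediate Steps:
b = -33 (b = -3*(5 + 6) = -3*11 = -33)
t(n) = -165*n (t(n) = 5*(-33*n) = -165*n)
o = -9 (o = 3*(-3) = -9)
B(d) = -10 - 45/d (B(d) = -10 + 5*(-9/d) = -10 - 45/d)
(t(3)*B(-5))*0 = ((-165*3)*(-10 - 45/(-5)))*0 = -495*(-10 - 45*(-⅕))*0 = -495*(-10 + 9)*0 = -495*(-1)*0 = 495*0 = 0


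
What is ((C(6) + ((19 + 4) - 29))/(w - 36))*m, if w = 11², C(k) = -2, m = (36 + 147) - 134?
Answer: -392/85 ≈ -4.6118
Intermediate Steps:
m = 49 (m = 183 - 134 = 49)
w = 121
((C(6) + ((19 + 4) - 29))/(w - 36))*m = ((-2 + ((19 + 4) - 29))/(121 - 36))*49 = ((-2 + (23 - 29))/85)*49 = ((-2 - 6)*(1/85))*49 = -8*1/85*49 = -8/85*49 = -392/85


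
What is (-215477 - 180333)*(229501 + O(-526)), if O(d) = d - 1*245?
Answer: -90533621300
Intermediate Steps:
O(d) = -245 + d (O(d) = d - 245 = -245 + d)
(-215477 - 180333)*(229501 + O(-526)) = (-215477 - 180333)*(229501 + (-245 - 526)) = -395810*(229501 - 771) = -395810*228730 = -90533621300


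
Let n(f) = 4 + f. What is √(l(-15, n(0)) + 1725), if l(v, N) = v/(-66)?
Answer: √835010/22 ≈ 41.536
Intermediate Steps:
l(v, N) = -v/66 (l(v, N) = v*(-1/66) = -v/66)
√(l(-15, n(0)) + 1725) = √(-1/66*(-15) + 1725) = √(5/22 + 1725) = √(37955/22) = √835010/22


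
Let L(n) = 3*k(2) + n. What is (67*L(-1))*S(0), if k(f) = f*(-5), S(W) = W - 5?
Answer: 10385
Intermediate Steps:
S(W) = -5 + W
k(f) = -5*f
L(n) = -30 + n (L(n) = 3*(-5*2) + n = 3*(-10) + n = -30 + n)
(67*L(-1))*S(0) = (67*(-30 - 1))*(-5 + 0) = (67*(-31))*(-5) = -2077*(-5) = 10385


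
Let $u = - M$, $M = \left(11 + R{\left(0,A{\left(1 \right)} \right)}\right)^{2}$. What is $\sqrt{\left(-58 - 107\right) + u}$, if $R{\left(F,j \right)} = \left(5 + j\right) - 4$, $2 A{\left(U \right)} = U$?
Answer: $\frac{i \sqrt{1285}}{2} \approx 17.923 i$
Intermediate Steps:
$A{\left(U \right)} = \frac{U}{2}$
$R{\left(F,j \right)} = 1 + j$
$M = \frac{625}{4}$ ($M = \left(11 + \left(1 + \frac{1}{2} \cdot 1\right)\right)^{2} = \left(11 + \left(1 + \frac{1}{2}\right)\right)^{2} = \left(11 + \frac{3}{2}\right)^{2} = \left(\frac{25}{2}\right)^{2} = \frac{625}{4} \approx 156.25$)
$u = - \frac{625}{4}$ ($u = \left(-1\right) \frac{625}{4} = - \frac{625}{4} \approx -156.25$)
$\sqrt{\left(-58 - 107\right) + u} = \sqrt{\left(-58 - 107\right) - \frac{625}{4}} = \sqrt{-165 - \frac{625}{4}} = \sqrt{- \frac{1285}{4}} = \frac{i \sqrt{1285}}{2}$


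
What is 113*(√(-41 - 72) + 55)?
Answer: 6215 + 113*I*√113 ≈ 6215.0 + 1201.2*I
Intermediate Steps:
113*(√(-41 - 72) + 55) = 113*(√(-113) + 55) = 113*(I*√113 + 55) = 113*(55 + I*√113) = 6215 + 113*I*√113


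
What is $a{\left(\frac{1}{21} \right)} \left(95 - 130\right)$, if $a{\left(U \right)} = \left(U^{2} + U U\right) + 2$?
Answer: $- \frac{4420}{63} \approx -70.159$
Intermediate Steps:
$a{\left(U \right)} = 2 + 2 U^{2}$ ($a{\left(U \right)} = \left(U^{2} + U^{2}\right) + 2 = 2 U^{2} + 2 = 2 + 2 U^{2}$)
$a{\left(\frac{1}{21} \right)} \left(95 - 130\right) = \left(2 + 2 \left(\frac{1}{21}\right)^{2}\right) \left(95 - 130\right) = \left(2 + \frac{2}{441}\right) \left(-35\right) = \frac{884}{441} \left(-35\right) = - \frac{4420}{63}$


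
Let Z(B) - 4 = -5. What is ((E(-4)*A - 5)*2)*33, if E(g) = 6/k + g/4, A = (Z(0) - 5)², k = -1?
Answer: -16962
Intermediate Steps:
Z(B) = -1 (Z(B) = 4 - 5 = -1)
A = 36 (A = (-1 - 5)² = (-6)² = 36)
E(g) = -6 + g/4 (E(g) = 6/(-1) + g/4 = 6*(-1) + g*(¼) = -6 + g/4)
((E(-4)*A - 5)*2)*33 = (((-6 + (¼)*(-4))*36 - 5)*2)*33 = (((-6 - 1)*36 - 5)*2)*33 = ((-7*36 - 5)*2)*33 = ((-252 - 5)*2)*33 = -257*2*33 = -514*33 = -16962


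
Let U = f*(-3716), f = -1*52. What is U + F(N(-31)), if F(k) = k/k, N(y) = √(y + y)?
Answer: 193233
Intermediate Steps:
f = -52
N(y) = √2*√y (N(y) = √(2*y) = √2*√y)
U = 193232 (U = -52*(-3716) = 193232)
F(k) = 1
U + F(N(-31)) = 193232 + 1 = 193233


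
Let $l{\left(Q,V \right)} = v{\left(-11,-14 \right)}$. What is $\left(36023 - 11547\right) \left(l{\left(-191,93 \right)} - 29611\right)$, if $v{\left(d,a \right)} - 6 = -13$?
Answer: $-724930168$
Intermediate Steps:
$v{\left(d,a \right)} = -7$ ($v{\left(d,a \right)} = 6 - 13 = -7$)
$l{\left(Q,V \right)} = -7$
$\left(36023 - 11547\right) \left(l{\left(-191,93 \right)} - 29611\right) = \left(36023 - 11547\right) \left(-7 - 29611\right) = 24476 \left(-29618\right) = -724930168$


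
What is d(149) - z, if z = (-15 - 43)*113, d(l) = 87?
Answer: 6641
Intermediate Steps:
z = -6554 (z = -58*113 = -6554)
d(149) - z = 87 - 1*(-6554) = 87 + 6554 = 6641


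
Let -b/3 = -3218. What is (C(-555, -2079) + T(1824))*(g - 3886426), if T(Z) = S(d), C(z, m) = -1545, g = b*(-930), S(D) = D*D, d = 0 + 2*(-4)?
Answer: 19052540726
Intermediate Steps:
b = 9654 (b = -3*(-3218) = 9654)
d = -8 (d = 0 - 8 = -8)
S(D) = D**2
g = -8978220 (g = 9654*(-930) = -8978220)
T(Z) = 64 (T(Z) = (-8)**2 = 64)
(C(-555, -2079) + T(1824))*(g - 3886426) = (-1545 + 64)*(-8978220 - 3886426) = -1481*(-12864646) = 19052540726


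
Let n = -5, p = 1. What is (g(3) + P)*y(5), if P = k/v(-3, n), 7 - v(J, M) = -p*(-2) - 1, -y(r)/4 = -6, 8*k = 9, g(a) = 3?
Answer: 153/2 ≈ 76.500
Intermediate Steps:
k = 9/8 (k = (⅛)*9 = 9/8 ≈ 1.1250)
y(r) = 24 (y(r) = -4*(-6) = 24)
v(J, M) = 6 (v(J, M) = 7 - (-(-2) - 1) = 7 - (-1*(-2) - 1) = 7 - (2 - 1) = 7 - 1*1 = 7 - 1 = 6)
P = 3/16 (P = (9/8)/6 = (9/8)*(⅙) = 3/16 ≈ 0.18750)
(g(3) + P)*y(5) = (3 + 3/16)*24 = (51/16)*24 = 153/2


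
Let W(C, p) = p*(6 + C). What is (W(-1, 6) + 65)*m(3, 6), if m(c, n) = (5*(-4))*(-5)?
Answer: 9500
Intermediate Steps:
m(c, n) = 100 (m(c, n) = -20*(-5) = 100)
(W(-1, 6) + 65)*m(3, 6) = (6*(6 - 1) + 65)*100 = (6*5 + 65)*100 = (30 + 65)*100 = 95*100 = 9500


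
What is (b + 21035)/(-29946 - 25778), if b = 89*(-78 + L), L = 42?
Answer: -17831/55724 ≈ -0.31999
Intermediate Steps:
b = -3204 (b = 89*(-78 + 42) = 89*(-36) = -3204)
(b + 21035)/(-29946 - 25778) = (-3204 + 21035)/(-29946 - 25778) = 17831/(-55724) = 17831*(-1/55724) = -17831/55724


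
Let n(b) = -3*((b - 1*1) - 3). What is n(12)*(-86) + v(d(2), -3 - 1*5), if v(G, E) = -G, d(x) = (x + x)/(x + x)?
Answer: 2063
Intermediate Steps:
d(x) = 1 (d(x) = (2*x)/((2*x)) = (2*x)*(1/(2*x)) = 1)
n(b) = 12 - 3*b (n(b) = -3*((b - 1) - 3) = -3*((-1 + b) - 3) = -3*(-4 + b) = 12 - 3*b)
n(12)*(-86) + v(d(2), -3 - 1*5) = (12 - 3*12)*(-86) - 1*1 = (12 - 36)*(-86) - 1 = -24*(-86) - 1 = 2064 - 1 = 2063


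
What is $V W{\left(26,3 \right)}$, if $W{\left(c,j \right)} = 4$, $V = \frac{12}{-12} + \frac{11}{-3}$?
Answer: $- \frac{56}{3} \approx -18.667$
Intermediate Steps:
$V = - \frac{14}{3}$ ($V = 12 \left(- \frac{1}{12}\right) + 11 \left(- \frac{1}{3}\right) = -1 - \frac{11}{3} = - \frac{14}{3} \approx -4.6667$)
$V W{\left(26,3 \right)} = \left(- \frac{14}{3}\right) 4 = - \frac{56}{3}$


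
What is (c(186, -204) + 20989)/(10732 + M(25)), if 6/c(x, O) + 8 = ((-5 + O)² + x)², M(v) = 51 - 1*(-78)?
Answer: 40389419850515/20899970889341 ≈ 1.9325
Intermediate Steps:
M(v) = 129 (M(v) = 51 + 78 = 129)
c(x, O) = 6/(-8 + (x + (-5 + O)²)²) (c(x, O) = 6/(-8 + ((-5 + O)² + x)²) = 6/(-8 + (x + (-5 + O)²)²))
(c(186, -204) + 20989)/(10732 + M(25)) = (6/(-8 + (186 + (-5 - 204)²)²) + 20989)/(10732 + 129) = (6/(-8 + (186 + (-209)²)²) + 20989)/10861 = (6/(-8 + (186 + 43681)²) + 20989)*(1/10861) = (6/(-8 + 43867²) + 20989)*(1/10861) = (6/(-8 + 1924313689) + 20989)*(1/10861) = (6/1924313681 + 20989)*(1/10861) = (40389419850515/1924313681)*(1/10861) = 40389419850515/20899970889341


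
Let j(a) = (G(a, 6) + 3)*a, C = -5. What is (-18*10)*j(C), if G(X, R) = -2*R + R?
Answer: -2700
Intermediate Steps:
G(X, R) = -R
j(a) = -3*a (j(a) = (-1*6 + 3)*a = (-6 + 3)*a = -3*a)
(-18*10)*j(C) = (-18*10)*(-3*(-5)) = -180*15 = -2700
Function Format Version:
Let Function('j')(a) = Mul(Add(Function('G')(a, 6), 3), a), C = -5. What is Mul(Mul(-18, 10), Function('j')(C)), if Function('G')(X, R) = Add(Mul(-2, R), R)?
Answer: -2700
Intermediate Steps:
Function('G')(X, R) = Mul(-1, R)
Function('j')(a) = Mul(-3, a) (Function('j')(a) = Mul(Add(Mul(-1, 6), 3), a) = Mul(Add(-6, 3), a) = Mul(-3, a))
Mul(Mul(-18, 10), Function('j')(C)) = Mul(Mul(-18, 10), Mul(-3, -5)) = Mul(-180, 15) = -2700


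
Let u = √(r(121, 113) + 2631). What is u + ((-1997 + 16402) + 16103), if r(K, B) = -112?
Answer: 30508 + √2519 ≈ 30558.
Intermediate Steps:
u = √2519 (u = √(-112 + 2631) = √2519 ≈ 50.190)
u + ((-1997 + 16402) + 16103) = √2519 + ((-1997 + 16402) + 16103) = √2519 + (14405 + 16103) = √2519 + 30508 = 30508 + √2519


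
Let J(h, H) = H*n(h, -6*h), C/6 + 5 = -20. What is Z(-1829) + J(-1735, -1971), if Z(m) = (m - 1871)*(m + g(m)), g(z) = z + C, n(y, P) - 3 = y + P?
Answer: -3014738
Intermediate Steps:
C = -150 (C = -30 + 6*(-20) = -30 - 120 = -150)
n(y, P) = 3 + P + y (n(y, P) = 3 + (y + P) = 3 + (P + y) = 3 + P + y)
g(z) = -150 + z (g(z) = z - 150 = -150 + z)
J(h, H) = H*(3 - 5*h) (J(h, H) = H*(3 - 6*h + h) = H*(3 - 5*h))
Z(m) = (-1871 + m)*(-150 + 2*m) (Z(m) = (m - 1871)*(m + (-150 + m)) = (-1871 + m)*(-150 + 2*m))
Z(-1829) + J(-1735, -1971) = (280650 - 3892*(-1829) + 2*(-1829)²) - 1971*(3 - 5*(-1735)) = (280650 + 7118468 + 2*3345241) - 1971*(3 + 8675) = (280650 + 7118468 + 6690482) - 1971*8678 = 14089600 - 17104338 = -3014738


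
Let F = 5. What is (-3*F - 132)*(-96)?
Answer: 14112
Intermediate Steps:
(-3*F - 132)*(-96) = (-3*5 - 132)*(-96) = (-15 - 132)*(-96) = -147*(-96) = 14112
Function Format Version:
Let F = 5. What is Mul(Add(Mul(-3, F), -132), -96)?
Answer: 14112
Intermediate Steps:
Mul(Add(Mul(-3, F), -132), -96) = Mul(Add(Mul(-3, 5), -132), -96) = Mul(Add(-15, -132), -96) = Mul(-147, -96) = 14112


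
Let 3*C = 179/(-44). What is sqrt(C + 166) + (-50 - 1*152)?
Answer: -202 + sqrt(717189)/66 ≈ -189.17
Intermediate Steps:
C = -179/132 (C = (179/(-44))/3 = (179*(-1/44))/3 = (1/3)*(-179/44) = -179/132 ≈ -1.3561)
sqrt(C + 166) + (-50 - 1*152) = sqrt(-179/132 + 166) + (-50 - 1*152) = sqrt(21733/132) + (-50 - 152) = sqrt(717189)/66 - 202 = -202 + sqrt(717189)/66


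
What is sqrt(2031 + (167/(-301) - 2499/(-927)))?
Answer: sqrt(17588039940681)/93009 ≈ 45.090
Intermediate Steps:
sqrt(2031 + (167/(-301) - 2499/(-927))) = sqrt(2031 + (167*(-1/301) - 2499*(-1/927))) = sqrt(2031 + (-167/301 + 833/309)) = sqrt(2031 + 199130/93009) = sqrt(189100409/93009) = sqrt(17588039940681)/93009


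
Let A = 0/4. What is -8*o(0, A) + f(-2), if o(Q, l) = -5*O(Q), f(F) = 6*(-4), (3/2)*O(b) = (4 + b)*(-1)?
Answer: -392/3 ≈ -130.67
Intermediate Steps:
A = 0 (A = 0*(¼) = 0)
O(b) = -8/3 - 2*b/3 (O(b) = 2*((4 + b)*(-1))/3 = 2*(-4 - b)/3 = -8/3 - 2*b/3)
f(F) = -24
o(Q, l) = 40/3 + 10*Q/3 (o(Q, l) = -5*(-8/3 - 2*Q/3) = 40/3 + 10*Q/3)
-8*o(0, A) + f(-2) = -8*(40/3 + (10/3)*0) - 24 = -8*(40/3 + 0) - 24 = -8*40/3 - 24 = -320/3 - 24 = -392/3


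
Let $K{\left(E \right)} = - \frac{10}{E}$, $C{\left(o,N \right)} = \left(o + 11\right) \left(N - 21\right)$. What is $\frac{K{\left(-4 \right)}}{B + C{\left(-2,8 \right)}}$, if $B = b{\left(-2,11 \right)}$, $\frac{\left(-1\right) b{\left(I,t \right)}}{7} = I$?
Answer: $- \frac{5}{206} \approx -0.024272$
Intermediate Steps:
$b{\left(I,t \right)} = - 7 I$
$C{\left(o,N \right)} = \left(-21 + N\right) \left(11 + o\right)$ ($C{\left(o,N \right)} = \left(11 + o\right) \left(-21 + N\right) = \left(-21 + N\right) \left(11 + o\right)$)
$B = 14$ ($B = \left(-7\right) \left(-2\right) = 14$)
$\frac{K{\left(-4 \right)}}{B + C{\left(-2,8 \right)}} = \frac{\left(-10\right) \frac{1}{-4}}{14 + \left(-231 - -42 + 11 \cdot 8 + 8 \left(-2\right)\right)} = \frac{\left(-10\right) \left(- \frac{1}{4}\right)}{14 + \left(-231 + 42 + 88 - 16\right)} = \frac{1}{14 - 117} \cdot \frac{5}{2} = \frac{1}{-103} \cdot \frac{5}{2} = \left(- \frac{1}{103}\right) \frac{5}{2} = - \frac{5}{206}$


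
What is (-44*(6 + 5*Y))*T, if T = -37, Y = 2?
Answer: 26048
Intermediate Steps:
(-44*(6 + 5*Y))*T = -44*(6 + 5*2)*(-37) = -44*(6 + 10)*(-37) = -44*16*(-37) = -704*(-37) = 26048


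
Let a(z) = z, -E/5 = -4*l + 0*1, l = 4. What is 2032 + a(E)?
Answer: 2112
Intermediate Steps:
E = 80 (E = -5*(-4*4 + 0*1) = -5*(-16 + 0) = -5*(-16) = 80)
2032 + a(E) = 2032 + 80 = 2112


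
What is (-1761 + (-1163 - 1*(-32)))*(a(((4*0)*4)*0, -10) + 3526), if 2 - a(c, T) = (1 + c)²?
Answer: -10200084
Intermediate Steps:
a(c, T) = 2 - (1 + c)²
(-1761 + (-1163 - 1*(-32)))*(a(((4*0)*4)*0, -10) + 3526) = (-1761 + (-1163 - 1*(-32)))*((2 - (1 + ((4*0)*4)*0)²) + 3526) = (-1761 + (-1163 + 32))*((2 - (1 + (0*4)*0)²) + 3526) = (-1761 - 1131)*((2 - (1 + 0*0)²) + 3526) = -2892*((2 - (1 + 0)²) + 3526) = -2892*((2 - 1*1²) + 3526) = -2892*((2 - 1*1) + 3526) = -2892*((2 - 1) + 3526) = -2892*(1 + 3526) = -2892*3527 = -10200084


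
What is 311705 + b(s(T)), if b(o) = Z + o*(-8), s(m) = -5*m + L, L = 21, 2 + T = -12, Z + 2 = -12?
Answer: 310963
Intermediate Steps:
Z = -14 (Z = -2 - 12 = -14)
T = -14 (T = -2 - 12 = -14)
s(m) = 21 - 5*m (s(m) = -5*m + 21 = 21 - 5*m)
b(o) = -14 - 8*o (b(o) = -14 + o*(-8) = -14 - 8*o)
311705 + b(s(T)) = 311705 + (-14 - 8*(21 - 5*(-14))) = 311705 + (-14 - 8*(21 + 70)) = 311705 + (-14 - 8*91) = 311705 + (-14 - 728) = 311705 - 742 = 310963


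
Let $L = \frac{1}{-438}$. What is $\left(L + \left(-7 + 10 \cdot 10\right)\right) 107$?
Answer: $\frac{4358431}{438} \approx 9950.8$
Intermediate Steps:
$L = - \frac{1}{438} \approx -0.0022831$
$\left(L + \left(-7 + 10 \cdot 10\right)\right) 107 = \left(- \frac{1}{438} + \left(-7 + 10 \cdot 10\right)\right) 107 = \left(- \frac{1}{438} + \left(-7 + 100\right)\right) 107 = \left(- \frac{1}{438} + 93\right) 107 = \frac{40733}{438} \cdot 107 = \frac{4358431}{438}$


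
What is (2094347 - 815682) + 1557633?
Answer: 2836298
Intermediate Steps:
(2094347 - 815682) + 1557633 = 1278665 + 1557633 = 2836298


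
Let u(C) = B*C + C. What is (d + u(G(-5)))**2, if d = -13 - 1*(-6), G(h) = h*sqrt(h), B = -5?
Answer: (7 - 20*I*sqrt(5))**2 ≈ -1951.0 - 626.1*I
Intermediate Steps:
G(h) = h**(3/2)
d = -7 (d = -13 + 6 = -7)
u(C) = -4*C (u(C) = -5*C + C = -4*C)
(d + u(G(-5)))**2 = (-7 - (-20)*I*sqrt(5))**2 = (-7 + 20*I*sqrt(5))**2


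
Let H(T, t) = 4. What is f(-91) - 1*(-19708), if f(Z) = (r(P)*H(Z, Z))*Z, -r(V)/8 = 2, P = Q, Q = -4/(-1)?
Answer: 25532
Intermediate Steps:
Q = 4 (Q = -4*(-1) = 4)
P = 4
r(V) = -16 (r(V) = -8*2 = -16)
f(Z) = -64*Z (f(Z) = (-16*4)*Z = -64*Z)
f(-91) - 1*(-19708) = -64*(-91) - 1*(-19708) = 5824 + 19708 = 25532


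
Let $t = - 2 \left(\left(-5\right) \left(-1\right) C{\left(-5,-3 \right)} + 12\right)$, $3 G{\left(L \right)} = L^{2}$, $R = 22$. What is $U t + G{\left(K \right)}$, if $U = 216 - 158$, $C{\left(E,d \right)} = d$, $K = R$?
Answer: $\frac{1528}{3} \approx 509.33$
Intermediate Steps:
$K = 22$
$G{\left(L \right)} = \frac{L^{2}}{3}$
$U = 58$
$t = 6$ ($t = - 2 \left(\left(-5\right) \left(-1\right) \left(-3\right) + 12\right) = - 2 \left(5 \left(-3\right) + 12\right) = - 2 \left(-15 + 12\right) = \left(-2\right) \left(-3\right) = 6$)
$U t + G{\left(K \right)} = 58 \cdot 6 + \frac{22^{2}}{3} = 348 + \frac{1}{3} \cdot 484 = 348 + \frac{484}{3} = \frac{1528}{3}$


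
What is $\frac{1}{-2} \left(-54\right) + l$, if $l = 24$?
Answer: $51$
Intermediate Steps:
$\frac{1}{-2} \left(-54\right) + l = \frac{1}{-2} \left(-54\right) + 24 = \left(- \frac{1}{2}\right) \left(-54\right) + 24 = 27 + 24 = 51$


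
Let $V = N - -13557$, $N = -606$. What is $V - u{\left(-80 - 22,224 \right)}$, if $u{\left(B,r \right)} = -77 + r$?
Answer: $12804$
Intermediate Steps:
$V = 12951$ ($V = -606 - -13557 = -606 + 13557 = 12951$)
$V - u{\left(-80 - 22,224 \right)} = 12951 - \left(-77 + 224\right) = 12951 - 147 = 12804$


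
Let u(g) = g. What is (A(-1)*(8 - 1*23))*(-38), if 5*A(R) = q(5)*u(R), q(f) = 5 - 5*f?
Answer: 2280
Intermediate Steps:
A(R) = -4*R (A(R) = ((5 - 5*5)*R)/5 = ((5 - 25)*R)/5 = (-20*R)/5 = -4*R)
(A(-1)*(8 - 1*23))*(-38) = ((-4*(-1))*(8 - 1*23))*(-38) = (4*(8 - 23))*(-38) = (4*(-15))*(-38) = -60*(-38) = 2280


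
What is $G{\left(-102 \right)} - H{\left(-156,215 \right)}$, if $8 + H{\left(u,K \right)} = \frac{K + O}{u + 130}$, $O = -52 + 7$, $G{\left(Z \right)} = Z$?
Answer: $- \frac{1137}{13} \approx -87.462$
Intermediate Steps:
$O = -45$
$H{\left(u,K \right)} = -8 + \frac{-45 + K}{130 + u}$ ($H{\left(u,K \right)} = -8 + \frac{K - 45}{u + 130} = -8 + \frac{-45 + K}{130 + u}$)
$G{\left(-102 \right)} - H{\left(-156,215 \right)} = -102 - \frac{-1085 + 215 - -1248}{130 - 156} = -102 - \frac{-1085 + 215 + 1248}{-26} = -102 - \left(- \frac{1}{26}\right) 378 = -102 - - \frac{189}{13} = -102 + \frac{189}{13} = - \frac{1137}{13}$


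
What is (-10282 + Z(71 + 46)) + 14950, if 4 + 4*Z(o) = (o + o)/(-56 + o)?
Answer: 569491/122 ≈ 4668.0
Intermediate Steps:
Z(o) = -1 + o/(2*(-56 + o)) (Z(o) = -1 + ((o + o)/(-56 + o))/4 = -1 + ((2*o)/(-56 + o))/4 = -1 + (2*o/(-56 + o))/4 = -1 + o/(2*(-56 + o)))
(-10282 + Z(71 + 46)) + 14950 = (-10282 + (112 - (71 + 46))/(2*(-56 + (71 + 46)))) + 14950 = (-10282 + (112 - 1*117)/(2*(-56 + 117))) + 14950 = (-10282 + (½)*(112 - 117)/61) + 14950 = (-10282 + (½)*(1/61)*(-5)) + 14950 = (-10282 - 5/122) + 14950 = -1254409/122 + 14950 = 569491/122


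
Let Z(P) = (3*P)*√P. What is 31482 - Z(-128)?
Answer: 31482 + 3072*I*√2 ≈ 31482.0 + 4344.5*I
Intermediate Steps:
Z(P) = 3*P^(3/2)
31482 - Z(-128) = 31482 - 3*(-128)^(3/2) = 31482 - 3*(-1024*I*√2) = 31482 - (-3072)*I*√2 = 31482 + 3072*I*√2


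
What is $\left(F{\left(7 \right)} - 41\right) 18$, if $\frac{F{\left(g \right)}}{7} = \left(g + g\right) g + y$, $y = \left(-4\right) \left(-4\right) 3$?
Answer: $17658$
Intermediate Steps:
$y = 48$ ($y = 16 \cdot 3 = 48$)
$F{\left(g \right)} = 336 + 14 g^{2}$ ($F{\left(g \right)} = 7 \left(\left(g + g\right) g + 48\right) = 7 \left(2 g g + 48\right) = 7 \left(2 g^{2} + 48\right) = 7 \left(48 + 2 g^{2}\right) = 336 + 14 g^{2}$)
$\left(F{\left(7 \right)} - 41\right) 18 = \left(\left(336 + 14 \cdot 7^{2}\right) - 41\right) 18 = \left(\left(336 + 14 \cdot 49\right) - 41\right) 18 = \left(\left(336 + 686\right) - 41\right) 18 = \left(1022 - 41\right) 18 = 981 \cdot 18 = 17658$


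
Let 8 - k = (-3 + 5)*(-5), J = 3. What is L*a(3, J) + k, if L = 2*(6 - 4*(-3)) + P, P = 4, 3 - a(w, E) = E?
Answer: 18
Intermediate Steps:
a(w, E) = 3 - E
k = 18 (k = 8 - (-3 + 5)*(-5) = 8 - 2*(-5) = 8 - 1*(-10) = 8 + 10 = 18)
L = 40 (L = 2*(6 - 4*(-3)) + 4 = 2*(6 + 12) + 4 = 2*18 + 4 = 36 + 4 = 40)
L*a(3, J) + k = 40*(3 - 1*3) + 18 = 40*(3 - 3) + 18 = 40*0 + 18 = 0 + 18 = 18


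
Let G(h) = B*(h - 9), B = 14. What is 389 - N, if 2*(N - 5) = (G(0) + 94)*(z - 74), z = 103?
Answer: 848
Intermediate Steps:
G(h) = -126 + 14*h (G(h) = 14*(h - 9) = 14*(-9 + h) = -126 + 14*h)
N = -459 (N = 5 + (((-126 + 14*0) + 94)*(103 - 74))/2 = 5 + (((-126 + 0) + 94)*29)/2 = 5 + ((-126 + 94)*29)/2 = 5 + (-32*29)/2 = 5 + (½)*(-928) = 5 - 464 = -459)
389 - N = 389 - 1*(-459) = 389 + 459 = 848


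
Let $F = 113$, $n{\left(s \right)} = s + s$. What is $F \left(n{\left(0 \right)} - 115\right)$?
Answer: $-12995$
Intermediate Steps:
$n{\left(s \right)} = 2 s$
$F \left(n{\left(0 \right)} - 115\right) = 113 \left(2 \cdot 0 - 115\right) = 113 \left(0 - 115\right) = 113 \left(-115\right) = -12995$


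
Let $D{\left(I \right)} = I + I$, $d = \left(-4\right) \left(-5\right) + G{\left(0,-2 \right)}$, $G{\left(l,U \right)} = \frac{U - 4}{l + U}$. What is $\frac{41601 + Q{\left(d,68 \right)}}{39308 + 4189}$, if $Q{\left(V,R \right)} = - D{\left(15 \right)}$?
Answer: $\frac{4619}{4833} \approx 0.95572$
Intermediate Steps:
$G{\left(l,U \right)} = \frac{-4 + U}{U + l}$
$d = 23$ ($d = \left(-4\right) \left(-5\right) + \frac{-4 - 2}{-2 + 0} = 20 + \frac{1}{-2} \left(-6\right) = 20 - -3 = 20 + 3 = 23$)
$D{\left(I \right)} = 2 I$
$Q{\left(V,R \right)} = -30$ ($Q{\left(V,R \right)} = - 2 \cdot 15 = \left(-1\right) 30 = -30$)
$\frac{41601 + Q{\left(d,68 \right)}}{39308 + 4189} = \frac{41601 - 30}{39308 + 4189} = \frac{41571}{43497} = 41571 \cdot \frac{1}{43497} = \frac{4619}{4833}$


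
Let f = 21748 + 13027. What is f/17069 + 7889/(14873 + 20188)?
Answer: 8011264/3541161 ≈ 2.2623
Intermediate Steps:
f = 34775
f/17069 + 7889/(14873 + 20188) = 34775/17069 + 7889/(14873 + 20188) = 34775*(1/17069) + 7889/35061 = 2675/1313 + 7889*(1/35061) = 2675/1313 + 7889/35061 = 8011264/3541161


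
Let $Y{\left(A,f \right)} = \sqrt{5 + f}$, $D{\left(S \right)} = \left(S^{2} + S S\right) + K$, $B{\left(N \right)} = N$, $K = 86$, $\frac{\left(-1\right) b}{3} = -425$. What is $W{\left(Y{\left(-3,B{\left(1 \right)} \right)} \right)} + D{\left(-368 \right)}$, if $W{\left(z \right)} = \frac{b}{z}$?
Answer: $270934 + \frac{425 \sqrt{6}}{2} \approx 2.7145 \cdot 10^{5}$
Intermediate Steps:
$b = 1275$ ($b = \left(-3\right) \left(-425\right) = 1275$)
$D{\left(S \right)} = 86 + 2 S^{2}$ ($D{\left(S \right)} = \left(S^{2} + S S\right) + 86 = \left(S^{2} + S^{2}\right) + 86 = 2 S^{2} + 86 = 86 + 2 S^{2}$)
$W{\left(z \right)} = \frac{1275}{z}$
$W{\left(Y{\left(-3,B{\left(1 \right)} \right)} \right)} + D{\left(-368 \right)} = \frac{1275}{\sqrt{5 + 1}} + \left(86 + 2 \left(-368\right)^{2}\right) = \frac{1275}{\sqrt{6}} + \left(86 + 2 \cdot 135424\right) = 1275 \frac{\sqrt{6}}{6} + \left(86 + 270848\right) = \frac{425 \sqrt{6}}{2} + 270934 = 270934 + \frac{425 \sqrt{6}}{2}$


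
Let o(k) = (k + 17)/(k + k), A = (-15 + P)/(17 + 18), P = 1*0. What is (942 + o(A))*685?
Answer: 1896080/3 ≈ 6.3203e+5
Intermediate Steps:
P = 0
A = -3/7 (A = (-15 + 0)/(17 + 18) = -15/35 = -15*1/35 = -3/7 ≈ -0.42857)
o(k) = (17 + k)/(2*k) (o(k) = (17 + k)/((2*k)) = (17 + k)*(1/(2*k)) = (17 + k)/(2*k))
(942 + o(A))*685 = (942 + (17 - 3/7)/(2*(-3/7)))*685 = (942 + (½)*(-7/3)*(116/7))*685 = (942 - 58/3)*685 = (2768/3)*685 = 1896080/3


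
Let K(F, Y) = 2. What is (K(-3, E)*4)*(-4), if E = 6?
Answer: -32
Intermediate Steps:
(K(-3, E)*4)*(-4) = (2*4)*(-4) = 8*(-4) = -32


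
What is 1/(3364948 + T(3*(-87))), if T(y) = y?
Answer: 1/3364687 ≈ 2.9720e-7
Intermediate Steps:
1/(3364948 + T(3*(-87))) = 1/(3364948 + 3*(-87)) = 1/(3364948 - 261) = 1/3364687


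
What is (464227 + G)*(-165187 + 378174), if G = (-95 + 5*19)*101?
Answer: 98874316049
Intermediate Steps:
G = 0 (G = (-95 + 95)*101 = 0*101 = 0)
(464227 + G)*(-165187 + 378174) = (464227 + 0)*(-165187 + 378174) = 464227*212987 = 98874316049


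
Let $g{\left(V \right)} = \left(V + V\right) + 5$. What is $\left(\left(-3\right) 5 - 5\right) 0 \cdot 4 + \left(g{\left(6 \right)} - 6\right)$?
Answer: $11$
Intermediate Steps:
$g{\left(V \right)} = 5 + 2 V$ ($g{\left(V \right)} = 2 V + 5 = 5 + 2 V$)
$\left(\left(-3\right) 5 - 5\right) 0 \cdot 4 + \left(g{\left(6 \right)} - 6\right) = \left(\left(-3\right) 5 - 5\right) 0 \cdot 4 + \left(\left(5 + 2 \cdot 6\right) - 6\right) = \left(-15 - 5\right) 0 + \left(\left(5 + 12\right) - 6\right) = \left(-20\right) 0 + \left(17 - 6\right) = 0 + 11 = 11$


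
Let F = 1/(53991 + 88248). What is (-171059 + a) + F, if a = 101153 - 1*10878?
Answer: -11490635375/142239 ≈ -80784.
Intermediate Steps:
a = 90275 (a = 101153 - 10878 = 90275)
F = 1/142239 ≈ 7.0304e-6
(-171059 + a) + F = (-171059 + 90275) + 1/142239 = -80784 + 1/142239 = -11490635375/142239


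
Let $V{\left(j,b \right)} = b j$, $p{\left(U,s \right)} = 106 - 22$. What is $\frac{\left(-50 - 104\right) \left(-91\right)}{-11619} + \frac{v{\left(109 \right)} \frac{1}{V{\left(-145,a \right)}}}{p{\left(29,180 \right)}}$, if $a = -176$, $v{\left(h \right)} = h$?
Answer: $- \frac{10013421683}{8302472640} \approx -1.2061$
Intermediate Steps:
$p{\left(U,s \right)} = 84$ ($p{\left(U,s \right)} = 106 - 22 = 84$)
$\frac{\left(-50 - 104\right) \left(-91\right)}{-11619} + \frac{v{\left(109 \right)} \frac{1}{V{\left(-145,a \right)}}}{p{\left(29,180 \right)}} = \frac{\left(-50 - 104\right) \left(-91\right)}{-11619} + \frac{109 \frac{1}{\left(-176\right) \left(-145\right)}}{84} = \left(-154\right) \left(-91\right) \left(- \frac{1}{11619}\right) + \frac{109}{25520} \cdot \frac{1}{84} = 14014 \left(- \frac{1}{11619}\right) + 109 \cdot \frac{1}{25520} \cdot \frac{1}{84} = - \frac{14014}{11619} + \frac{109}{25520} \cdot \frac{1}{84} = - \frac{14014}{11619} + \frac{109}{2143680} = - \frac{10013421683}{8302472640}$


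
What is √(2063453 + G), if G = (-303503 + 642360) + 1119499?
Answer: √3521809 ≈ 1876.6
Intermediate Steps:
G = 1458356 (G = 338857 + 1119499 = 1458356)
√(2063453 + G) = √(2063453 + 1458356) = √3521809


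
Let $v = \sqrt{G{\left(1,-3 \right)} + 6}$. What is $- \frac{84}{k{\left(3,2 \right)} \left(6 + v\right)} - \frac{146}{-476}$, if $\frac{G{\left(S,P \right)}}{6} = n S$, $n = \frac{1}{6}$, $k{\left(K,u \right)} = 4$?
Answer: $- \frac{27871}{6902} + \frac{21 \sqrt{7}}{29} \approx -2.1222$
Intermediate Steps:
$n = \frac{1}{6} \approx 0.16667$
$G{\left(S,P \right)} = S$ ($G{\left(S,P \right)} = 6 \frac{S}{6} = S$)
$v = \sqrt{7}$ ($v = \sqrt{1 + 6} = \sqrt{7} \approx 2.6458$)
$- \frac{84}{k{\left(3,2 \right)} \left(6 + v\right)} - \frac{146}{-476} = - \frac{84}{4 \left(6 + \sqrt{7}\right)} - \frac{146}{-476} = - \frac{84}{24 + 4 \sqrt{7}} - - \frac{73}{238} = - \frac{84}{24 + 4 \sqrt{7}} + \frac{73}{238} = \frac{73}{238} - \frac{84}{24 + 4 \sqrt{7}}$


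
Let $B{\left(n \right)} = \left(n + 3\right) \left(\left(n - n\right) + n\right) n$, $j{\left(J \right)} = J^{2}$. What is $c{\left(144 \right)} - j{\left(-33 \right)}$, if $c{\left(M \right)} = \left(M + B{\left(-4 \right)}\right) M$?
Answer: $17343$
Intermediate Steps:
$B{\left(n \right)} = n^{2} \left(3 + n\right)$ ($B{\left(n \right)} = \left(3 + n\right) \left(0 + n\right) n = \left(3 + n\right) n n = n \left(3 + n\right) n = n^{2} \left(3 + n\right)$)
$c{\left(M \right)} = M \left(-16 + M\right)$ ($c{\left(M \right)} = \left(M + \left(-4\right)^{2} \left(3 - 4\right)\right) M = \left(M + 16 \left(-1\right)\right) M = \left(M - 16\right) M = \left(-16 + M\right) M = M \left(-16 + M\right)$)
$c{\left(144 \right)} - j{\left(-33 \right)} = 144 \left(-16 + 144\right) - \left(-33\right)^{2} = 144 \cdot 128 - 1089 = 18432 - 1089 = 17343$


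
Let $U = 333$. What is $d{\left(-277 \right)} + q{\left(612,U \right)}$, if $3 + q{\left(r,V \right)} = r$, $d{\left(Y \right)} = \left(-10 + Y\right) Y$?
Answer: $80108$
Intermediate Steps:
$d{\left(Y \right)} = Y \left(-10 + Y\right)$
$q{\left(r,V \right)} = -3 + r$
$d{\left(-277 \right)} + q{\left(612,U \right)} = - 277 \left(-10 - 277\right) + \left(-3 + 612\right) = \left(-277\right) \left(-287\right) + 609 = 79499 + 609 = 80108$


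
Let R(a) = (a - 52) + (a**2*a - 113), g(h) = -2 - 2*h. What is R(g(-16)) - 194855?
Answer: -167990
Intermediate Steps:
R(a) = -165 + a + a**3 (R(a) = (-52 + a) + (a**3 - 113) = (-52 + a) + (-113 + a**3) = -165 + a + a**3)
R(g(-16)) - 194855 = (-165 + (-2 - 2*(-16)) + (-2 - 2*(-16))**3) - 194855 = (-165 + (-2 + 32) + (-2 + 32)**3) - 194855 = (-165 + 30 + 30**3) - 194855 = (-165 + 30 + 27000) - 194855 = 26865 - 194855 = -167990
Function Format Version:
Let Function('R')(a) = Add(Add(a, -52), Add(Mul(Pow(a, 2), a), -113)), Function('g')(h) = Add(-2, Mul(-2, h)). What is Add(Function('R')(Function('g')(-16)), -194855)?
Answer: -167990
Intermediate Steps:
Function('R')(a) = Add(-165, a, Pow(a, 3)) (Function('R')(a) = Add(Add(-52, a), Add(Pow(a, 3), -113)) = Add(Add(-52, a), Add(-113, Pow(a, 3))) = Add(-165, a, Pow(a, 3)))
Add(Function('R')(Function('g')(-16)), -194855) = Add(Add(-165, Add(-2, Mul(-2, -16)), Pow(Add(-2, Mul(-2, -16)), 3)), -194855) = Add(Add(-165, Add(-2, 32), Pow(Add(-2, 32), 3)), -194855) = Add(Add(-165, 30, Pow(30, 3)), -194855) = Add(Add(-165, 30, 27000), -194855) = Add(26865, -194855) = -167990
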